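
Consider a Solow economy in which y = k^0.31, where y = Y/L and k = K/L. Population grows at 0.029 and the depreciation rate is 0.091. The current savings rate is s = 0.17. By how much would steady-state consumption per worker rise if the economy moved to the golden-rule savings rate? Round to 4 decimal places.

Δc ≈ 0.0863

n + δ = 0.029 + 0.091 = 0.12.
Current steady state (s = 0.17): k* = (0.17/0.12)^(1/0.69) ≈ 1.6566, y* = 1.6566^0.31 ≈ 1.1694, c* = (1−0.17)·1.1694 ≈ 0.9706.
Maximizing c = f(k) − (n+δ)·k gives f'(k) = n+δ, i.e. 0.31·k^(0.31−1) = 0.12, so k_gold = (0.31/0.12)^(1/0.69) ≈ 3.9570.
y_gold = 3.9570^0.31 ≈ 1.5317, c_gold = y_gold − 0.12·k_gold ≈ 1.0569.
Gain: Δc = 1.0569 − 0.9706 ≈ 0.0863.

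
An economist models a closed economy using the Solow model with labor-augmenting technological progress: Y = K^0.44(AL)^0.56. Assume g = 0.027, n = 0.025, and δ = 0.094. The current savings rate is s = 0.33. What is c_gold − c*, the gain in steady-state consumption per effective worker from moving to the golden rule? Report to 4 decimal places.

Δc ≈ 0.0608

n + g + δ = 0.025 + 0.027 + 0.094 = 0.146.
Current steady state (s = 0.33): k* = (0.33/0.146)^(1/0.56) ≈ 4.2897, y* = 4.2897^0.44 ≈ 1.8979, c* = (1−0.33)·1.8979 ≈ 1.2716.
Setting f'(k) = n+g+δ gives 0.44·k^(0.44−1) = 0.146, hence k_gold = (0.44/0.146)^(1/0.56) ≈ 7.1703.
y_gold = 7.1703^0.44 ≈ 2.3792, c_gold = y_gold − 0.146·k_gold ≈ 1.3324.
Gain: Δc = 1.3324 − 1.2716 ≈ 0.0608.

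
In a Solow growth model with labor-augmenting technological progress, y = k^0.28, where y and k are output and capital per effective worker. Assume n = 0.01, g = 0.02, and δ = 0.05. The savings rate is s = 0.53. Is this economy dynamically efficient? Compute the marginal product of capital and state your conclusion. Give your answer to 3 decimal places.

Capital per effective worker breaks even when investment replaces (n + g + δ)·k; here n + g + δ = 0.08.
Steady-state k*: s·k^0.28 = 0.08·k gives k* = (0.53/0.08)^(1/0.72) ≈ 13.8209.
MPK = 0.28·13.8209^(-0.72) ≈ 0.0423.
MPK < n+g+δ = 0.08, so the economy is dynamically inefficient (over-saving).

dynamically inefficient; MPK ≈ 0.042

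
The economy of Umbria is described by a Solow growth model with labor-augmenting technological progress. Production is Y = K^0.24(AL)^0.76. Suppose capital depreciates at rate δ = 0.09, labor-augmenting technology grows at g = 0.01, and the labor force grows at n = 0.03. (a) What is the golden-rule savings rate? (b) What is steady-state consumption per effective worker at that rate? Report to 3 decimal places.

(a) s_gold = 0.240; (b) c_gold ≈ 0.922

n + g + δ = 0.03 + 0.01 + 0.09 = 0.13.
For Cobb-Douglas, s_gold equals capital's share: s_gold = 0.24.
Maximizing c = f(k) − (n+g+δ)·k gives f'(k) = n+g+δ, i.e. 0.24·k^(0.24−1) = 0.13, so k_gold = (0.24/0.13)^(1/0.76) ≈ 2.2405.
y_gold = 2.2405^0.24 ≈ 1.2136; c_gold = (1−0.24)·y_gold ≈ 0.9224.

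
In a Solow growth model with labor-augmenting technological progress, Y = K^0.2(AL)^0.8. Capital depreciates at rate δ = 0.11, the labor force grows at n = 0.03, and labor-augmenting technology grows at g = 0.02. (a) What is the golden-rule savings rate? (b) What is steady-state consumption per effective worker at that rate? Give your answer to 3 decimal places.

(a) s_gold = 0.200; (b) c_gold ≈ 0.846

Capital per effective worker breaks even when investment replaces (n + g + δ)·k; here n + g + δ = 0.16.
For Cobb-Douglas, s_gold equals capital's share: s_gold = 0.2.
Golden rule sets MPK = n+g+δ: 0.2·k^(0.2−1) = 0.16, so k_gold = (0.2/0.16)^(1/0.8) ≈ 1.3217.
y_gold = 1.3217^0.2 ≈ 1.0574; c_gold = (1−0.2)·y_gold ≈ 0.8459.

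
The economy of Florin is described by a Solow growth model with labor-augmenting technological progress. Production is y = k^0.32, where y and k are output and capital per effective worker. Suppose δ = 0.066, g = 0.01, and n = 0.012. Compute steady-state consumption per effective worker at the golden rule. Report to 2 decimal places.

Break-even investment rate: n + g + δ = 0.012 + 0.01 + 0.066 = 0.088.
At the golden rule the marginal product of capital equals n+g+δ: 0.32·k^(0.32−1) = 0.088. Solving, k_gold = (0.32/0.088)^(1/0.68) ≈ 6.6759.
y_gold = 6.6759^0.32 ≈ 1.8359.
c_gold = y_gold − (n+g+δ)·k_gold = 1.8359 − 0.088·6.6759 ≈ 1.2484.

c_gold ≈ 1.25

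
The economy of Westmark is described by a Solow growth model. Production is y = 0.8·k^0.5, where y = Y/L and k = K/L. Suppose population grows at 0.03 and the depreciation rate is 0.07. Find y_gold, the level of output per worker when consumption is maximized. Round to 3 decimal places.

y_gold ≈ 3.200

Break-even investment rate: n + δ = 0.03 + 0.07 = 0.1.
At the golden rule the marginal product of capital equals n+δ: 0.5·0.8·k^(0.5−1) = 0.1. Solving, k_gold = (0.5·0.8/0.1)^(1/0.5) ≈ 16.0000.
Output: y_gold = 0.8·k_gold^0.5 = 0.8·16.0000^0.5 ≈ 3.2000.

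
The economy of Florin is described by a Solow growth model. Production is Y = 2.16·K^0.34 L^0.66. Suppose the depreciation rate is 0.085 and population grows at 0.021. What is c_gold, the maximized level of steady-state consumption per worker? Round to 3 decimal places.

c_gold ≈ 3.864

Capital per worker breaks even when investment replaces (n + δ)·k; here n + δ = 0.106.
Setting f'(k) = n+δ gives 0.34·2.16·k^(0.34−1) = 0.106, hence k_gold = (0.34·2.16/0.106)^(1/0.66) ≈ 18.7792.
y_gold = 2.16·18.7792^0.34 ≈ 5.8547.
c_gold = y_gold − (n+δ)·k_gold = 5.8547 − 0.106·18.7792 ≈ 3.8641.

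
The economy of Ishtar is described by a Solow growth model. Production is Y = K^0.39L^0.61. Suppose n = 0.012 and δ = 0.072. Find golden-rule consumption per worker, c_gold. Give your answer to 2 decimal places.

Break-even investment rate: n + δ = 0.012 + 0.072 = 0.084.
Setting f'(k) = n+δ gives 0.39·k^(0.39−1) = 0.084, hence k_gold = (0.39/0.084)^(1/0.61) ≈ 12.3906.
y_gold = 12.3906^0.39 ≈ 2.6687.
c_gold = y_gold − (n+δ)·k_gold = 2.6687 − 0.084·12.3906 ≈ 1.6279.

c_gold ≈ 1.63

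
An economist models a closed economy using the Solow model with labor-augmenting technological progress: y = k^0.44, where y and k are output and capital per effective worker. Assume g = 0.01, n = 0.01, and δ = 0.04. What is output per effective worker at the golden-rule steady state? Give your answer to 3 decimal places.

n + g + δ = 0.01 + 0.01 + 0.04 = 0.06.
Setting f'(k) = n+g+δ gives 0.44·k^(0.44−1) = 0.06, hence k_gold = (0.44/0.06)^(1/0.56) ≈ 35.0898.
Output: y_gold = k_gold^0.44 = 35.0898^0.44 ≈ 4.7850.

y_gold ≈ 4.785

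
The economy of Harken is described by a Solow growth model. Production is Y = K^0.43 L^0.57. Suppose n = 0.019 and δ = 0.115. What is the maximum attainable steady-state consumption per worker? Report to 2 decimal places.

c_gold ≈ 1.37

Capital per worker breaks even when investment replaces (n + δ)·k; here n + δ = 0.134.
Maximizing c = f(k) − (n+δ)·k gives f'(k) = n+δ, i.e. 0.43·k^(0.43−1) = 0.134, so k_gold = (0.43/0.134)^(1/0.57) ≈ 7.7332.
y_gold = 7.7332^0.43 ≈ 2.4099.
c_gold = y_gold − (n+δ)·k_gold = 2.4099 − 0.134·7.7332 ≈ 1.3736.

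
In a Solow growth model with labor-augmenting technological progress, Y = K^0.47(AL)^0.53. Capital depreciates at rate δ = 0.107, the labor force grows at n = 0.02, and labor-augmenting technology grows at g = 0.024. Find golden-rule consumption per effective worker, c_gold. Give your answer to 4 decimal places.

c_gold ≈ 1.4507

n + g + δ = 0.02 + 0.024 + 0.107 = 0.151.
Golden rule sets MPK = n+g+δ: 0.47·k^(0.47−1) = 0.151, so k_gold = (0.47/0.151)^(1/0.53) ≈ 8.5196.
y_gold = 8.5196^0.47 ≈ 2.7371.
c_gold = y_gold − (n+g+δ)·k_gold = 2.7371 − 0.151·8.5196 ≈ 1.4507.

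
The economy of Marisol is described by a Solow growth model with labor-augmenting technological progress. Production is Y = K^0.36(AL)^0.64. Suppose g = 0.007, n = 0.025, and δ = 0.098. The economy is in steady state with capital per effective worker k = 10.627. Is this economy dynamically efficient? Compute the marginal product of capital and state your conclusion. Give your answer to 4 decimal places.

n + g + δ = 0.025 + 0.007 + 0.098 = 0.13.
MPK = 0.36·k^(0.36−1) = 0.36·10.627^(-0.64) ≈ 0.0793.
MPK < 0.13, so the economy is dynamically inefficient (over-saving).

dynamically inefficient; MPK ≈ 0.0793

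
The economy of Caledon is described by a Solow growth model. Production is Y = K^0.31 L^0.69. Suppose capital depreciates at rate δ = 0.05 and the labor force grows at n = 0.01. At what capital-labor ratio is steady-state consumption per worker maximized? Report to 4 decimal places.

k_gold ≈ 10.8053

Capital per worker breaks even when investment replaces (n + δ)·k; here n + δ = 0.06.
Golden rule sets MPK = n+δ: 0.31·k^(0.31−1) = 0.06, so k_gold = (0.31/0.06)^(1/0.69) ≈ 10.8053.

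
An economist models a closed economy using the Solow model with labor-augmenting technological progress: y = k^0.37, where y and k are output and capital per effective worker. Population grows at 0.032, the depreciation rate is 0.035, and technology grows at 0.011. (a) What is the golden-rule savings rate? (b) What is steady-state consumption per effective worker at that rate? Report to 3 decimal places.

n + g + δ = 0.032 + 0.011 + 0.035 = 0.078.
For Cobb-Douglas, s_gold equals capital's share: s_gold = 0.37.
Setting f'(k) = n+g+δ gives 0.37·k^(0.37−1) = 0.078, hence k_gold = (0.37/0.078)^(1/0.63) ≈ 11.8355.
y_gold = 11.8355^0.37 ≈ 2.4950; c_gold = (1−0.37)·y_gold ≈ 1.5719.

(a) s_gold = 0.370; (b) c_gold ≈ 1.572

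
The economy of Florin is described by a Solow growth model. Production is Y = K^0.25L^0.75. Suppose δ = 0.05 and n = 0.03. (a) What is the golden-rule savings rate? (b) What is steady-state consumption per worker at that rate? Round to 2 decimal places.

(a) s_gold = 0.25; (b) c_gold ≈ 1.10

Capital per worker breaks even when investment replaces (n + δ)·k; here n + δ = 0.08.
For Cobb-Douglas, s_gold equals capital's share: s_gold = 0.25.
Setting f'(k) = n+δ gives 0.25·k^(0.25−1) = 0.08, hence k_gold = (0.25/0.08)^(1/0.75) ≈ 4.5688.
y_gold = 4.5688^0.25 ≈ 1.4620; c_gold = (1−0.25)·y_gold ≈ 1.0965.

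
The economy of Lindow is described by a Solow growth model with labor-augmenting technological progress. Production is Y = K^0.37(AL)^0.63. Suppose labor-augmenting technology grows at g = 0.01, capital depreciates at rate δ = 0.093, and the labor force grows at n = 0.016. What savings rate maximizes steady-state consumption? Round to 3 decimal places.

Capital per effective worker breaks even when investment replaces (n + g + δ)·k; here n + g + δ = 0.119.
At the golden rule MPK = n+g+δ, and in any Cobb-Douglas steady state s = (n+g+δ)·k/y = MPK·k/y = capital's share 0.37.

s_gold = 0.370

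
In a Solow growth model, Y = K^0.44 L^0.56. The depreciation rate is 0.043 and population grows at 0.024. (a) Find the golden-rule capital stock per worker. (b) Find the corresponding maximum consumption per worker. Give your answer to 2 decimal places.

(a) k_gold ≈ 28.81; (b) c_gold ≈ 2.46

Capital per worker breaks even when investment replaces (n + δ)·k; here n + δ = 0.067.
At the golden rule the marginal product of capital equals n+δ: 0.44·k^(0.44−1) = 0.067. Solving, k_gold = (0.44/0.067)^(1/0.56) ≈ 28.8140.
y_gold = 28.8140^0.44 ≈ 4.3876; c_gold = y_gold − 0.067·k_gold ≈ 2.4570.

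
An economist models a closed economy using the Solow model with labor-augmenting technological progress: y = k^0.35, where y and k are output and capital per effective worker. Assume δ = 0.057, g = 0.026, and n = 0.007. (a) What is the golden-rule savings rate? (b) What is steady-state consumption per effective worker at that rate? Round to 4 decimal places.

Break-even investment rate: n + g + δ = 0.007 + 0.026 + 0.057 = 0.09.
For Cobb-Douglas, s_gold equals capital's share: s_gold = 0.35.
Setting f'(k) = n+g+δ gives 0.35·k^(0.35−1) = 0.09, hence k_gold = (0.35/0.09)^(1/0.65) ≈ 8.0802.
y_gold = 8.0802^0.35 ≈ 2.0778; c_gold = (1−0.35)·y_gold ≈ 1.3506.

(a) s_gold = 0.3500; (b) c_gold ≈ 1.3506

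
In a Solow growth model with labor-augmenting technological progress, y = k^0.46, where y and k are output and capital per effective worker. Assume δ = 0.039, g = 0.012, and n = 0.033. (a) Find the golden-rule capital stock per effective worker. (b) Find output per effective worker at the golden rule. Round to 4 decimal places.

Break-even investment rate: n + g + δ = 0.033 + 0.012 + 0.039 = 0.084.
Golden rule sets MPK = n+g+δ: 0.46·k^(0.46−1) = 0.084, so k_gold = (0.46/0.084)^(1/0.54) ≈ 23.3106.
y_gold = 23.3106^0.46 ≈ 4.2567.

(a) k_gold ≈ 23.3106; (b) y_gold ≈ 4.2567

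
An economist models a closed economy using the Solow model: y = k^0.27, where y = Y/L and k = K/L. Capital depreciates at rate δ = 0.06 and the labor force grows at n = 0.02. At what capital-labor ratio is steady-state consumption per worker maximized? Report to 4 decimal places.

k_gold ≈ 5.2925

n + δ = 0.02 + 0.06 = 0.08.
Golden rule sets MPK = n+δ: 0.27·k^(0.27−1) = 0.08, so k_gold = (0.27/0.08)^(1/0.73) ≈ 5.2925.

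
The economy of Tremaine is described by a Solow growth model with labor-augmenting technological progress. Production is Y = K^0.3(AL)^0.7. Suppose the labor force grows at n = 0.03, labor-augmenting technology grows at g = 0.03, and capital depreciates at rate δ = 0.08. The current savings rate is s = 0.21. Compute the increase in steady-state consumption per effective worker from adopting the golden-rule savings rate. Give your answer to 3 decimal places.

Δc ≈ 0.030

The effective depreciation rate is n + g + δ = 0.03 + 0.03 + 0.08 = 0.14.
Current steady state (s = 0.21): k* = (0.21/0.14)^(1/0.7) ≈ 1.7847, y* = 1.7847^0.3 ≈ 1.1898, c* = (1−0.21)·1.1898 ≈ 0.9399.
At the golden rule the marginal product of capital equals n+g+δ: 0.3·k^(0.3−1) = 0.14. Solving, k_gold = (0.3/0.14)^(1/0.7) ≈ 2.9706.
y_gold = 2.9706^0.3 ≈ 1.3863, c_gold = y_gold − 0.14·k_gold ≈ 0.9704.
Gain: Δc = 0.9704 − 0.9399 ≈ 0.0305.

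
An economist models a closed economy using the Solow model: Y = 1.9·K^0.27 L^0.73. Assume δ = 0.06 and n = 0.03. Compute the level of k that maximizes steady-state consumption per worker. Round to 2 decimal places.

k_gold ≈ 10.85

The effective depreciation rate is n + δ = 0.03 + 0.06 = 0.09.
Golden rule sets MPK = n+δ: 0.27·1.9·k^(0.27−1) = 0.09, so k_gold = (0.27·1.9/0.09)^(1/0.73) ≈ 10.8504.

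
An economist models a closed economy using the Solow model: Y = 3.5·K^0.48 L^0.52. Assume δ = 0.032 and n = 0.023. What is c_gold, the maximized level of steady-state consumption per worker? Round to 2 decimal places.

c_gold ≈ 42.74

n + δ = 0.023 + 0.032 = 0.055.
Setting f'(k) = n+δ gives 0.48·3.5·k^(0.48−1) = 0.055, hence k_gold = (0.48·3.5/0.055)^(1/0.52) ≈ 717.2433.
y_gold = 3.5·717.2433^0.48 ≈ 82.1841.
c_gold = y_gold − (n+δ)·k_gold = 82.1841 − 0.055·717.2433 ≈ 42.7357.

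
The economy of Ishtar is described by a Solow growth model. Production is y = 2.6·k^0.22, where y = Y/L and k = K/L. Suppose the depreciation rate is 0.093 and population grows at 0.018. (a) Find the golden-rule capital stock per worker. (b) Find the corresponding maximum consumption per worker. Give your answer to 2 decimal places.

(a) k_gold ≈ 8.18; (b) c_gold ≈ 3.22

Break-even investment rate: n + δ = 0.018 + 0.093 = 0.111.
Setting f'(k) = n+δ gives 0.22·2.6·k^(0.22−1) = 0.111, hence k_gold = (0.22·2.6/0.111)^(1/0.78) ≈ 8.1830.
y_gold = 2.6·8.1830^0.22 ≈ 4.1287; c_gold = y_gold − 0.111·k_gold ≈ 3.2204.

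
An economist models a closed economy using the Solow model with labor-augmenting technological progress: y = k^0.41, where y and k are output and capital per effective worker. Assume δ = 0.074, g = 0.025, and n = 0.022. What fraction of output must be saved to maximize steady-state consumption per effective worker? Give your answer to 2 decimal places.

s_gold = 0.41

The effective depreciation rate is n + g + δ = 0.022 + 0.025 + 0.074 = 0.121.
At the golden rule MPK = n+g+δ, and in any Cobb-Douglas steady state s = (n+g+δ)·k/y = MPK·k/y = capital's share 0.41.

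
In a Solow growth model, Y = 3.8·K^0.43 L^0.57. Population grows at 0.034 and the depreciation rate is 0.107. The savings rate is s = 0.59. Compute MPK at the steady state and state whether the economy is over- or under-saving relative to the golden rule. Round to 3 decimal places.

over-saving; MPK ≈ 0.103

Break-even investment rate: n + δ = 0.034 + 0.107 = 0.141.
Steady-state k*: s·A·k^0.43 = 0.141·k gives k* = (0.59·3.8/0.141)^(1/0.57) ≈ 128.1587.
MPK = 0.43·3.8·128.1587^(-0.57) ≈ 0.1028.
MPK < n+δ = 0.141, so the economy is dynamically inefficient (over-saving).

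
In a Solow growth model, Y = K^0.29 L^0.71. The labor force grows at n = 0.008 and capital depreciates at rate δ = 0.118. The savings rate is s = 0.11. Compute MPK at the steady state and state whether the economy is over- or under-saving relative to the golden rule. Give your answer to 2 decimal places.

The effective depreciation rate is n + δ = 0.008 + 0.118 = 0.126.
Steady-state k*: s·k^0.29 = 0.126·k gives k* = (0.11/0.126)^(1/0.71) ≈ 0.8259.
MPK = 0.29·0.8259^(-0.71) ≈ 0.3322.
MPK > n+δ = 0.126, so the economy is dynamically efficient (under-saving).

under-saving; MPK ≈ 0.33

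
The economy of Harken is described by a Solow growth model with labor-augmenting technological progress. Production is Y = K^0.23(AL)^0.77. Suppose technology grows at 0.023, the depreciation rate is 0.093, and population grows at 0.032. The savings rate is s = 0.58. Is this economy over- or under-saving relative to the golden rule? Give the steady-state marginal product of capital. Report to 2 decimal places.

over-saving; MPK ≈ 0.06

The effective depreciation rate is n + g + δ = 0.032 + 0.023 + 0.093 = 0.148.
Steady-state k*: s·k^0.23 = 0.148·k gives k* = (0.58/0.148)^(1/0.77) ≈ 5.8931.
MPK = 0.23·5.8931^(-0.77) ≈ 0.0587.
MPK < n+g+δ = 0.148, so the economy is dynamically inefficient (over-saving).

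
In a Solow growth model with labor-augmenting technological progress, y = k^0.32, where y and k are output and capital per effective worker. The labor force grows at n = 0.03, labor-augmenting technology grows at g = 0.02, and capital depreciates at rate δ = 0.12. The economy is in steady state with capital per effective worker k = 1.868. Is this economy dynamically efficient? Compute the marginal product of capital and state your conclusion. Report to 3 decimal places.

Capital per effective worker breaks even when investment replaces (n + g + δ)·k; here n + g + δ = 0.17.
MPK = 0.32·k^(0.32−1) = 0.32·1.868^(-0.68) ≈ 0.2092.
MPK > 0.17, so the economy is dynamically efficient (under-saving).

dynamically efficient; MPK ≈ 0.209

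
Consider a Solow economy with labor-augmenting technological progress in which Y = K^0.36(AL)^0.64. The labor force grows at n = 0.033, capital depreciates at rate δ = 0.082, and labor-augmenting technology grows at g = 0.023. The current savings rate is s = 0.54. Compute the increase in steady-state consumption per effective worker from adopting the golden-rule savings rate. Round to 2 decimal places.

Δc ≈ 0.11

The effective depreciation rate is n + g + δ = 0.033 + 0.023 + 0.082 = 0.138.
Current steady state (s = 0.54): k* = (0.54/0.138)^(1/0.64) ≈ 8.4295, y* = 8.4295^0.36 ≈ 2.1542, c* = (1−0.54)·2.1542 ≈ 0.9909.
Golden rule sets MPK = n+g+δ: 0.36·k^(0.36−1) = 0.138, so k_gold = (0.36/0.138)^(1/0.64) ≈ 4.4736.
y_gold = 4.4736^0.36 ≈ 1.7149, c_gold = y_gold − 0.138·k_gold ≈ 1.0975.
Gain: Δc = 1.0975 − 0.9909 ≈ 0.1066.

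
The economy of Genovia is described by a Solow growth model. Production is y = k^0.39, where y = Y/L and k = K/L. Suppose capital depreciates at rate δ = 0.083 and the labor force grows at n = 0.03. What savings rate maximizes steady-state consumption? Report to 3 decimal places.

The effective depreciation rate is n + δ = 0.03 + 0.083 = 0.113.
At the golden rule MPK = n+δ, and in any Cobb-Douglas steady state s = (n+δ)·k/y = MPK·k/y = capital's share 0.39.

s_gold = 0.390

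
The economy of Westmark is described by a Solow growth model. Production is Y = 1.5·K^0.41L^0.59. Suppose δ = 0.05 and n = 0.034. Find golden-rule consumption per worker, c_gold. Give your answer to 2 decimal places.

n + δ = 0.034 + 0.05 = 0.084.
At the golden rule the marginal product of capital equals n+δ: 0.41·1.5·k^(0.41−1) = 0.084. Solving, k_gold = (0.41·1.5/0.084)^(1/0.59) ≈ 29.2023.
y_gold = 1.5·29.2023^0.41 ≈ 5.9829.
c_gold = y_gold − (n+δ)·k_gold = 5.9829 − 0.084·29.2023 ≈ 3.5299.

c_gold ≈ 3.53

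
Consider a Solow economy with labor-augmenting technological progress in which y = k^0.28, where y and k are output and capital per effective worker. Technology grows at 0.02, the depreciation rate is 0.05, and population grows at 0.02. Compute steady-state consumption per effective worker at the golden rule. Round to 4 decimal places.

n + g + δ = 0.02 + 0.02 + 0.05 = 0.09.
Golden rule sets MPK = n+g+δ: 0.28·k^(0.28−1) = 0.09, so k_gold = (0.28/0.09)^(1/0.72) ≈ 4.8373.
y_gold = 4.8373^0.28 ≈ 1.5549.
c_gold = y_gold − (n+g+δ)·k_gold = 1.5549 − 0.09·4.8373 ≈ 1.1195.

c_gold ≈ 1.1195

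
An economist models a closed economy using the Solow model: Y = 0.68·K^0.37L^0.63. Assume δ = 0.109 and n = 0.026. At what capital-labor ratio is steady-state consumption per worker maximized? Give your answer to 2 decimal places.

k_gold ≈ 2.69

Break-even investment rate: n + δ = 0.026 + 0.109 = 0.135.
Setting f'(k) = n+δ gives 0.37·0.68·k^(0.37−1) = 0.135, hence k_gold = (0.37·0.68/0.135)^(1/0.63) ≈ 2.6864.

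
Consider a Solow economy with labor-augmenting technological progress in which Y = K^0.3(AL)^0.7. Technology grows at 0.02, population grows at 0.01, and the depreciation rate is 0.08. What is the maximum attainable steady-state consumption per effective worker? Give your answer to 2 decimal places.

Capital per effective worker breaks even when investment replaces (n + g + δ)·k; here n + g + δ = 0.11.
At the golden rule the marginal product of capital equals n+g+δ: 0.3·k^(0.3−1) = 0.11. Solving, k_gold = (0.3/0.11)^(1/0.7) ≈ 4.1925.
y_gold = 4.1925^0.3 ≈ 1.5372.
c_gold = y_gold − (n+g+δ)·k_gold = 1.5372 − 0.11·4.1925 ≈ 1.0761.

c_gold ≈ 1.08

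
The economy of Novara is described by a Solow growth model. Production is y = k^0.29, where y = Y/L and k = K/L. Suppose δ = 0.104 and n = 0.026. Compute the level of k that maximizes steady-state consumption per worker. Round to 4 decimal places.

k_gold ≈ 3.0959

Break-even investment rate: n + δ = 0.026 + 0.104 = 0.13.
Golden rule sets MPK = n+δ: 0.29·k^(0.29−1) = 0.13, so k_gold = (0.29/0.13)^(1/0.71) ≈ 3.0959.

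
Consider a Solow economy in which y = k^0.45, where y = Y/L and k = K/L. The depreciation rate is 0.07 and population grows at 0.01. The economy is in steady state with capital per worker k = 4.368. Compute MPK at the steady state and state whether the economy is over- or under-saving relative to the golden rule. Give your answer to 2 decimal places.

under-saving; MPK ≈ 0.20

Break-even investment rate: n + δ = 0.01 + 0.07 = 0.08.
MPK = 0.45·k^(0.45−1) = 0.45·4.368^(-0.55) ≈ 0.2000.
MPK > 0.08, so the economy is dynamically efficient (under-saving).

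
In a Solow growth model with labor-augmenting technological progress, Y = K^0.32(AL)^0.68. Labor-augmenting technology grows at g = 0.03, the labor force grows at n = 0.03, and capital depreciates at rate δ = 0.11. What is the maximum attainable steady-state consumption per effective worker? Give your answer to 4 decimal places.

Capital per effective worker breaks even when investment replaces (n + g + δ)·k; here n + g + δ = 0.17.
Golden rule sets MPK = n+g+δ: 0.32·k^(0.32−1) = 0.17, so k_gold = (0.32/0.17)^(1/0.68) ≈ 2.5350.
y_gold = 2.5350^0.32 ≈ 1.3467.
c_gold = y_gold − (n+g+δ)·k_gold = 1.3467 − 0.17·2.5350 ≈ 0.9158.

c_gold ≈ 0.9158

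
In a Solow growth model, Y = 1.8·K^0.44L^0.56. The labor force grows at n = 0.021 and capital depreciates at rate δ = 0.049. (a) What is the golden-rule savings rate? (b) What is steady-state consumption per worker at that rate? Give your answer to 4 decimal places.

(a) s_gold = 0.4400; (b) c_gold ≈ 6.7813

n + δ = 0.021 + 0.049 = 0.07.
For Cobb-Douglas, s_gold equals capital's share: s_gold = 0.44.
At the golden rule the marginal product of capital equals n+δ: 0.44·1.8·k^(0.44−1) = 0.07. Solving, k_gold = (0.44·1.8/0.07)^(1/0.56) ≈ 76.1162.
y_gold = 1.8·76.1162^0.44 ≈ 12.1094; c_gold = (1−0.44)·y_gold ≈ 6.7813.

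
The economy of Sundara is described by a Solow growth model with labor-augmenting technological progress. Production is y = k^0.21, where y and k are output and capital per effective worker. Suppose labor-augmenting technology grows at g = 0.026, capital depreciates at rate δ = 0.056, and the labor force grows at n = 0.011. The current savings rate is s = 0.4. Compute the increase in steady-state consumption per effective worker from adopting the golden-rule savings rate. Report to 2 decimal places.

Break-even investment rate: n + g + δ = 0.011 + 0.026 + 0.056 = 0.093.
Current steady state (s = 0.4): k* = (0.4/0.093)^(1/0.79) ≈ 6.3386, y* = 6.3386^0.21 ≈ 1.4737, c* = (1−0.4)·1.4737 ≈ 0.8842.
Maximizing c = f(k) − (n+g+δ)·k gives f'(k) = n+g+δ, i.e. 0.21·k^(0.21−1) = 0.093, so k_gold = (0.21/0.093)^(1/0.79) ≈ 2.8039.
y_gold = 2.8039^0.21 ≈ 1.2417, c_gold = y_gold − 0.093·k_gold ≈ 0.9810.
Gain: Δc = 0.9810 − 0.8842 ≈ 0.0967.

Δc ≈ 0.10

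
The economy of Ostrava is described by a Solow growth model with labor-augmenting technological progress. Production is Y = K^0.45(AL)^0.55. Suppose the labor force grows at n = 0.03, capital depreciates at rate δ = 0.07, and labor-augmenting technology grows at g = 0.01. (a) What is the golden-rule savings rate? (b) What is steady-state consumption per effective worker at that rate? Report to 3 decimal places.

(a) s_gold = 0.450; (b) c_gold ≈ 1.742

Break-even investment rate: n + g + δ = 0.03 + 0.01 + 0.07 = 0.11.
For Cobb-Douglas, s_gold equals capital's share: s_gold = 0.45.
Maximizing c = f(k) − (n+g+δ)·k gives f'(k) = n+g+δ, i.e. 0.45·k^(0.45−1) = 0.11, so k_gold = (0.45/0.11)^(1/0.55) ≈ 12.9539.
y_gold = 12.9539^0.45 ≈ 3.1665; c_gold = (1−0.45)·y_gold ≈ 1.7416.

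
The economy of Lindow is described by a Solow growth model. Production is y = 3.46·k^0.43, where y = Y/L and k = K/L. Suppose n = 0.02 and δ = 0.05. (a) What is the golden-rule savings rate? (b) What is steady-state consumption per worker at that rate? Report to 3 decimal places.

The effective depreciation rate is n + δ = 0.02 + 0.05 = 0.07.
For Cobb-Douglas, s_gold equals capital's share: s_gold = 0.43.
Golden rule sets MPK = n+δ: 0.43·3.46·k^(0.43−1) = 0.07, so k_gold = (0.43·3.46/0.07)^(1/0.57) ≈ 213.2326.
y_gold = 3.46·213.2326^0.43 ≈ 34.7123; c_gold = (1−0.43)·y_gold ≈ 19.7860.

(a) s_gold = 0.430; (b) c_gold ≈ 19.786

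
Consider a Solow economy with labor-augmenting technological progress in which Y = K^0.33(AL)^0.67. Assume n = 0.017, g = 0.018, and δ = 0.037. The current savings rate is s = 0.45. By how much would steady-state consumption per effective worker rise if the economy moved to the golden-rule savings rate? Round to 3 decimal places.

Δc ≈ 0.062

Capital per effective worker breaks even when investment replaces (n + g + δ)·k; here n + g + δ = 0.072.
Current steady state (s = 0.45): k* = (0.45/0.072)^(1/0.67) ≈ 15.4128, y* = 15.4128^0.33 ≈ 2.4660, c* = (1−0.45)·2.4660 ≈ 1.3563.
Maximizing c = f(k) − (n+g+δ)·k gives f'(k) = n+g+δ, i.e. 0.33·k^(0.33−1) = 0.072, so k_gold = (0.33/0.072)^(1/0.67) ≈ 9.7015.
y_gold = 9.7015^0.33 ≈ 2.1167, c_gold = y_gold − 0.072·k_gold ≈ 1.4182.
Gain: Δc = 1.4182 − 1.3563 ≈ 0.0619.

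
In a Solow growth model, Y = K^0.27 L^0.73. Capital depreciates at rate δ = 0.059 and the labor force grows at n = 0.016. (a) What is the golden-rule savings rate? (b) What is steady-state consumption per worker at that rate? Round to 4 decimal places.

Capital per worker breaks even when investment replaces (n + δ)·k; here n + δ = 0.075.
For Cobb-Douglas, s_gold equals capital's share: s_gold = 0.27.
At the golden rule the marginal product of capital equals n+δ: 0.27·k^(0.27−1) = 0.075. Solving, k_gold = (0.27/0.075)^(1/0.73) ≈ 5.7817.
y_gold = 5.7817^0.27 ≈ 1.6060; c_gold = (1−0.27)·y_gold ≈ 1.1724.

(a) s_gold = 0.2700; (b) c_gold ≈ 1.1724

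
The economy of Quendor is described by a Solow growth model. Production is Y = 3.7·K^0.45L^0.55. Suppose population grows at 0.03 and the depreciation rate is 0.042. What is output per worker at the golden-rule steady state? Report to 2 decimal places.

y_gold ≈ 48.34

Break-even investment rate: n + δ = 0.03 + 0.042 = 0.072.
Golden rule sets MPK = n+δ: 0.45·3.7·k^(0.45−1) = 0.072, so k_gold = (0.45·3.7/0.072)^(1/0.55) ≈ 302.0985.
Output: y_gold = 3.7·k_gold^0.45 = 3.7·302.0985^0.45 ≈ 48.3358.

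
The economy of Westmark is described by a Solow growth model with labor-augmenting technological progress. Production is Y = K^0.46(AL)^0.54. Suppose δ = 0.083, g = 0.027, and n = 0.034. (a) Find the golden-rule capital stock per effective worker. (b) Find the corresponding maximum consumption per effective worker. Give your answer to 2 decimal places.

Capital per effective worker breaks even when investment replaces (n + g + δ)·k; here n + g + δ = 0.144.
Maximizing c = f(k) − (n+g+δ)·k gives f'(k) = n+g+δ, i.e. 0.46·k^(0.46−1) = 0.144, so k_gold = (0.46/0.144)^(1/0.54) ≈ 8.5914.
y_gold = 8.5914^0.46 ≈ 2.6895; c_gold = y_gold − 0.144·k_gold ≈ 1.4523.

(a) k_gold ≈ 8.59; (b) c_gold ≈ 1.45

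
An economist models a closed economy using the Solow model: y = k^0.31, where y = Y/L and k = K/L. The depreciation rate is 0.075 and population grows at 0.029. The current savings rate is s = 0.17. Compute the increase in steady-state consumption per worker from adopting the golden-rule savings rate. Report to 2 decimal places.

Δc ≈ 0.09

Break-even investment rate: n + δ = 0.029 + 0.075 = 0.104.
Current steady state (s = 0.17): k* = (0.17/0.104)^(1/0.69) ≈ 2.0384, y* = 2.0384^0.31 ≈ 1.2470, c* = (1−0.17)·1.2470 ≈ 1.0350.
At the golden rule the marginal product of capital equals n+δ: 0.31·k^(0.31−1) = 0.104. Solving, k_gold = (0.31/0.104)^(1/0.69) ≈ 4.8689.
y_gold = 4.8689^0.31 ≈ 1.6334, c_gold = y_gold − 0.104·k_gold ≈ 1.1271.
Gain: Δc = 1.1271 − 1.0350 ≈ 0.0920.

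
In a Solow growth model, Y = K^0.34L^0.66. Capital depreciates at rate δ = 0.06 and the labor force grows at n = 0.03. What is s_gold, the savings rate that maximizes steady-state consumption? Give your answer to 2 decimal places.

n + δ = 0.03 + 0.06 = 0.09.
At the golden rule MPK = n+δ, and in any Cobb-Douglas steady state s = (n+δ)·k/y = MPK·k/y = capital's share 0.34.

s_gold = 0.34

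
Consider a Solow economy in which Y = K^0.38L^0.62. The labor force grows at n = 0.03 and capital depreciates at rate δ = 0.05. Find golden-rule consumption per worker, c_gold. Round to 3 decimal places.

c_gold ≈ 1.611

The effective depreciation rate is n + δ = 0.03 + 0.05 = 0.08.
Setting f'(k) = n+δ gives 0.38·k^(0.38−1) = 0.08, hence k_gold = (0.38/0.08)^(1/0.62) ≈ 12.3436.
y_gold = 12.3436^0.38 ≈ 2.5986.
c_gold = y_gold − (n+δ)·k_gold = 2.5986 − 0.08·12.3436 ≈ 1.6112.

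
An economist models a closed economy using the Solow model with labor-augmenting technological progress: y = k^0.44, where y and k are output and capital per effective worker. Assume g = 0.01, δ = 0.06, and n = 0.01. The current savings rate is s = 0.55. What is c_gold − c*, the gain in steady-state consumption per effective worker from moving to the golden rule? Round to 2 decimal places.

Δc ≈ 0.09

Capital per effective worker breaks even when investment replaces (n + g + δ)·k; here n + g + δ = 0.08.
Current steady state (s = 0.55): k* = (0.55/0.08)^(1/0.56) ≈ 31.2701, y* = 31.2701^0.44 ≈ 4.5484, c* = (1−0.55)·4.5484 ≈ 2.0468.
Maximizing c = f(k) − (n+g+δ)·k gives f'(k) = n+g+δ, i.e. 0.44·k^(0.44−1) = 0.08, so k_gold = (0.44/0.08)^(1/0.56) ≈ 20.9931.
y_gold = 20.9931^0.44 ≈ 3.8169, c_gold = y_gold − 0.08·k_gold ≈ 2.1375.
Gain: Δc = 2.1375 − 2.0468 ≈ 0.0907.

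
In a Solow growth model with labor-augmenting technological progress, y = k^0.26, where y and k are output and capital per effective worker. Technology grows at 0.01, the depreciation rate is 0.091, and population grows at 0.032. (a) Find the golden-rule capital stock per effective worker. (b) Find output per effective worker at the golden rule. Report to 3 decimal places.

(a) k_gold ≈ 2.474; (b) y_gold ≈ 1.266

The effective depreciation rate is n + g + δ = 0.032 + 0.01 + 0.091 = 0.133.
Golden rule sets MPK = n+g+δ: 0.26·k^(0.26−1) = 0.133, so k_gold = (0.26/0.133)^(1/0.74) ≈ 2.4740.
y_gold = 2.4740^0.26 ≈ 1.2656.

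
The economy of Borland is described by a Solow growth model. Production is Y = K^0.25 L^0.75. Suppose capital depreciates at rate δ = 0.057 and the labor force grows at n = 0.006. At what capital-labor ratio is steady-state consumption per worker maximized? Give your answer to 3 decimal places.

Break-even investment rate: n + δ = 0.006 + 0.057 = 0.063.
Maximizing c = f(k) − (n+δ)·k gives f'(k) = n+δ, i.e. 0.25·k^(0.25−1) = 0.063, so k_gold = (0.25/0.063)^(1/0.75) ≈ 6.2825.

k_gold ≈ 6.283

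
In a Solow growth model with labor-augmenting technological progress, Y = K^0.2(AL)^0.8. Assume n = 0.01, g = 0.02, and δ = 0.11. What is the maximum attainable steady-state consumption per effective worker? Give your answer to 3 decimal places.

n + g + δ = 0.01 + 0.02 + 0.11 = 0.14.
Maximizing c = f(k) − (n+g+δ)·k gives f'(k) = n+g+δ, i.e. 0.2·k^(0.2−1) = 0.14, so k_gold = (0.2/0.14)^(1/0.8) ≈ 1.5618.
y_gold = 1.5618^0.2 ≈ 1.0933.
c_gold = y_gold − (n+g+δ)·k_gold = 1.0933 − 0.14·1.5618 ≈ 0.8746.

c_gold ≈ 0.875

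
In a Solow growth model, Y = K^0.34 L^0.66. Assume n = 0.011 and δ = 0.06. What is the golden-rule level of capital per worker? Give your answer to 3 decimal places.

k_gold ≈ 10.731

Capital per worker breaks even when investment replaces (n + δ)·k; here n + δ = 0.071.
Golden rule sets MPK = n+δ: 0.34·k^(0.34−1) = 0.071, so k_gold = (0.34/0.071)^(1/0.66) ≈ 10.7309.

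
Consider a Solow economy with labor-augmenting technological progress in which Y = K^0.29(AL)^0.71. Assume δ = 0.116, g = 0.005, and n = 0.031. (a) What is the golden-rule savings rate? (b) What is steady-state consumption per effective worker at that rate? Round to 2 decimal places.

(a) s_gold = 0.29; (b) c_gold ≈ 0.92

The effective depreciation rate is n + g + δ = 0.031 + 0.005 + 0.116 = 0.152.
For Cobb-Douglas, s_gold equals capital's share: s_gold = 0.29.
At the golden rule the marginal product of capital equals n+g+δ: 0.29·k^(0.29−1) = 0.152. Solving, k_gold = (0.29/0.152)^(1/0.71) ≈ 2.4840.
y_gold = 2.4840^0.29 ≈ 1.3019; c_gold = (1−0.29)·y_gold ≈ 0.9244.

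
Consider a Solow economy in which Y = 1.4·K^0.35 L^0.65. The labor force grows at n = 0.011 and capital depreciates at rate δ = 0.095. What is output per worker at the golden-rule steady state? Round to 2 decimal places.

n + δ = 0.011 + 0.095 = 0.106.
Golden rule sets MPK = n+δ: 0.35·1.4·k^(0.35−1) = 0.106, so k_gold = (0.35·1.4/0.106)^(1/0.65) ≈ 10.5416.
Output: y_gold = 1.4·k_gold^0.35 = 1.4·10.5416^0.35 ≈ 3.1926.

y_gold ≈ 3.19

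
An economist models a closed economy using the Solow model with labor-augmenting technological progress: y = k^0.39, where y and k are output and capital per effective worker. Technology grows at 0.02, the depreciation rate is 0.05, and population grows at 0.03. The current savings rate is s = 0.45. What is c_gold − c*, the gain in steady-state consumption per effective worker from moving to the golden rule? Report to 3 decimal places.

Δc ≈ 0.017

n + g + δ = 0.03 + 0.02 + 0.05 = 0.1.
Current steady state (s = 0.45): k* = (0.45/0.1)^(1/0.61) ≈ 11.7717, y* = 11.7717^0.39 ≈ 2.6159, c* = (1−0.45)·2.6159 ≈ 1.4388.
At the golden rule the marginal product of capital equals n+g+δ: 0.39·k^(0.39−1) = 0.1. Solving, k_gold = (0.39/0.1)^(1/0.61) ≈ 9.3102.
y_gold = 9.3102^0.39 ≈ 2.3872, c_gold = y_gold − 0.1·k_gold ≈ 1.4562.
Gain: Δc = 1.4562 − 1.4388 ≈ 0.0174.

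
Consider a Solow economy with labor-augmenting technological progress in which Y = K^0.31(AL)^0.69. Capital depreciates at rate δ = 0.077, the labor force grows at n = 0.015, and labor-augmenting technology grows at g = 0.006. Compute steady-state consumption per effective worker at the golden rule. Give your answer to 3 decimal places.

c_gold ≈ 1.158

Capital per effective worker breaks even when investment replaces (n + g + δ)·k; here n + g + δ = 0.098.
Maximizing c = f(k) − (n+g+δ)·k gives f'(k) = n+g+δ, i.e. 0.31·k^(0.31−1) = 0.098, so k_gold = (0.31/0.098)^(1/0.69) ≈ 5.3068.
y_gold = 5.3068^0.31 ≈ 1.6776.
c_gold = y_gold − (n+g+δ)·k_gold = 1.6776 − 0.098·5.3068 ≈ 1.1576.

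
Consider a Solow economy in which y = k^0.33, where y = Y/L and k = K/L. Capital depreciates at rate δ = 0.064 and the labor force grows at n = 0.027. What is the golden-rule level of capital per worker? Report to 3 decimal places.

k_gold ≈ 6.840

n + δ = 0.027 + 0.064 = 0.091.
Maximizing c = f(k) − (n+δ)·k gives f'(k) = n+δ, i.e. 0.33·k^(0.33−1) = 0.091, so k_gold = (0.33/0.091)^(1/0.67) ≈ 6.8396.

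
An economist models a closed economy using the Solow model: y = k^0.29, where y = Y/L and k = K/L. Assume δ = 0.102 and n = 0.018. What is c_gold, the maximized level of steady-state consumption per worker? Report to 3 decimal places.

Capital per worker breaks even when investment replaces (n + δ)·k; here n + δ = 0.12.
At the golden rule the marginal product of capital equals n+δ: 0.29·k^(0.29−1) = 0.12. Solving, k_gold = (0.29/0.12)^(1/0.71) ≈ 3.4653.
y_gold = 3.4653^0.29 ≈ 1.4339.
c_gold = y_gold − (n+δ)·k_gold = 1.4339 − 0.12·3.4653 ≈ 1.0181.

c_gold ≈ 1.018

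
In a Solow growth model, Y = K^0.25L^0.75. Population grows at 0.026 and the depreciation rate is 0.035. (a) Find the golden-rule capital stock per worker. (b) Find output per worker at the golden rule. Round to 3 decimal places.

n + δ = 0.026 + 0.035 = 0.061.
Setting f'(k) = n+δ gives 0.25·k^(0.25−1) = 0.061, hence k_gold = (0.25/0.061)^(1/0.75) ≈ 6.5586.
y_gold = 6.5586^0.25 ≈ 1.6003.

(a) k_gold ≈ 6.559; (b) y_gold ≈ 1.600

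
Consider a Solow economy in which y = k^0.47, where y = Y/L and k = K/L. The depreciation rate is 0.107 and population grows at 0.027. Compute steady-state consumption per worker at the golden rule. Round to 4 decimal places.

The effective depreciation rate is n + δ = 0.027 + 0.107 = 0.134.
At the golden rule the marginal product of capital equals n+δ: 0.47·k^(0.47−1) = 0.134. Solving, k_gold = (0.47/0.134)^(1/0.53) ≈ 10.6731.
y_gold = 10.6731^0.47 ≈ 3.0430.
c_gold = y_gold − (n+δ)·k_gold = 3.0430 − 0.134·10.6731 ≈ 1.6128.

c_gold ≈ 1.6128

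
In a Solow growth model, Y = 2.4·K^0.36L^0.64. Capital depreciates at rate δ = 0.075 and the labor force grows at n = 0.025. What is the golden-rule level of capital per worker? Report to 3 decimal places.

n + δ = 0.025 + 0.075 = 0.1.
At the golden rule the marginal product of capital equals n+δ: 0.36·2.4·k^(0.36−1) = 0.1. Solving, k_gold = (0.36·2.4/0.1)^(1/0.64) ≈ 29.0605.

k_gold ≈ 29.060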